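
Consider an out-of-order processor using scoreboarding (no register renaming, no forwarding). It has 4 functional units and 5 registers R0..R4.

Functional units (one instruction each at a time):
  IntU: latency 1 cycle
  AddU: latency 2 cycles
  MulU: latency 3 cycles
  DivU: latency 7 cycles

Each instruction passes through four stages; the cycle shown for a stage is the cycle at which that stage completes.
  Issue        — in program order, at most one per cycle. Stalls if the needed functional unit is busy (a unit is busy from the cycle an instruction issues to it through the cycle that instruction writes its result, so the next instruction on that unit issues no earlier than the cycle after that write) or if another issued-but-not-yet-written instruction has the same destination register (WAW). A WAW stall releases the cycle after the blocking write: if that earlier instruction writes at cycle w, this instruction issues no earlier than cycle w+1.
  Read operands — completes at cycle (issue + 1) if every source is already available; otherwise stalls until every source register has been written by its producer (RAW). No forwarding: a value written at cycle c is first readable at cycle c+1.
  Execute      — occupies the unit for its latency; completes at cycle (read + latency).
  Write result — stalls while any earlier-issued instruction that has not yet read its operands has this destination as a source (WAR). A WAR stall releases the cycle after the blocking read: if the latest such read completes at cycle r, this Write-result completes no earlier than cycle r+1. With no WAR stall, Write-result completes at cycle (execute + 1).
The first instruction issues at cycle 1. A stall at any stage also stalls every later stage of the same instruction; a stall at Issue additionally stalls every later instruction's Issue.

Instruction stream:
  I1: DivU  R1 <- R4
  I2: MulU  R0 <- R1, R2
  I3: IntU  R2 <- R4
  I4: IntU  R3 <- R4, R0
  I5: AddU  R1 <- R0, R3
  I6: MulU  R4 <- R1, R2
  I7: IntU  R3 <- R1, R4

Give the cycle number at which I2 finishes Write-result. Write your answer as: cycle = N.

cycle 1: I1 dispatched to DivU
cycle 2: I1 operands ready | I2 dispatched to MulU
cycle 3: I3 dispatched to IntU
cycle 4: I3 operands ready
cycle 5: I3 complete
cycle 9: I1 complete
cycle 10: R1←I1
cycle 11: I2 operands ready
cycle 12: R2←I3
cycle 13: I4 dispatched to IntU
cycle 14: I2 complete | I5 dispatched to AddU
cycle 15: R0←I2
cycle 16: I4 operands ready | I6 dispatched to MulU
cycle 17: I4 complete
cycle 18: R3←I4
cycle 19: I5 operands ready | I7 dispatched to IntU
cycle 21: I5 complete
cycle 22: R1←I5
cycle 23: I6 operands ready
cycle 26: I6 complete
cycle 27: R4←I6
cycle 28: I7 operands ready
cycle 29: I7 complete
cycle 30: R3←I7

cycle = 15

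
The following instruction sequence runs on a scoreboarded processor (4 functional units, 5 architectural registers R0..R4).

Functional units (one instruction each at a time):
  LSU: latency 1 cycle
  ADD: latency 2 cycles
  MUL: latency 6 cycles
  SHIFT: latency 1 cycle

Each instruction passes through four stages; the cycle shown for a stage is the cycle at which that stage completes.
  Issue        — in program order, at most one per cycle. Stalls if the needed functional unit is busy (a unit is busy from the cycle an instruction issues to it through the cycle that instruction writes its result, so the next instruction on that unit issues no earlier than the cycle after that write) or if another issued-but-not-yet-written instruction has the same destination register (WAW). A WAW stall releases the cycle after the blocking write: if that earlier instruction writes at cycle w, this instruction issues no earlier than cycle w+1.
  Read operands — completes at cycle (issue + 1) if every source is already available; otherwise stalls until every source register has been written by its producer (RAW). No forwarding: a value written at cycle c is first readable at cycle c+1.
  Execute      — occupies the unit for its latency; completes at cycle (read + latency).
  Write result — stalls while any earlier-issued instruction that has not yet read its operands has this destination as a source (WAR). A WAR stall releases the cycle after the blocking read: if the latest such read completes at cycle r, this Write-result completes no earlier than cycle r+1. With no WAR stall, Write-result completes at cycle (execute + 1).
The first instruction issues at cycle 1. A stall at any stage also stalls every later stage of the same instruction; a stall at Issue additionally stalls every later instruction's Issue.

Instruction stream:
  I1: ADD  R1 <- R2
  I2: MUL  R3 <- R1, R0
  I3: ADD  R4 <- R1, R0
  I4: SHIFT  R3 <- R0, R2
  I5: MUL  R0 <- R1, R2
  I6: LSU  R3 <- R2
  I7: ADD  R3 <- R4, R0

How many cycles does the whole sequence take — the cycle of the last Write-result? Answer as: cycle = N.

cycle = 27

t=1  I1→ADD
t=2  I1 RO; I2→MUL
t=4  I1 EX
t=5  I1 WR R1
t=6  I2 RO; I3→ADD
t=7  I3 RO
t=9  I3 EX
t=10  I3 WR R4
t=12  I2 EX
t=13  I2 WR R3
t=14  I4→SHIFT
t=15  I4 RO; I5→MUL
t=16  I4 EX; I5 RO
t=17  I4 WR R3
t=18  I6→LSU
t=19  I6 RO
t=20  I6 EX
t=21  I6 WR R3
t=22  I5 EX; I7→ADD
t=23  I5 WR R0
t=24  I7 RO
t=26  I7 EX
t=27  I7 WR R3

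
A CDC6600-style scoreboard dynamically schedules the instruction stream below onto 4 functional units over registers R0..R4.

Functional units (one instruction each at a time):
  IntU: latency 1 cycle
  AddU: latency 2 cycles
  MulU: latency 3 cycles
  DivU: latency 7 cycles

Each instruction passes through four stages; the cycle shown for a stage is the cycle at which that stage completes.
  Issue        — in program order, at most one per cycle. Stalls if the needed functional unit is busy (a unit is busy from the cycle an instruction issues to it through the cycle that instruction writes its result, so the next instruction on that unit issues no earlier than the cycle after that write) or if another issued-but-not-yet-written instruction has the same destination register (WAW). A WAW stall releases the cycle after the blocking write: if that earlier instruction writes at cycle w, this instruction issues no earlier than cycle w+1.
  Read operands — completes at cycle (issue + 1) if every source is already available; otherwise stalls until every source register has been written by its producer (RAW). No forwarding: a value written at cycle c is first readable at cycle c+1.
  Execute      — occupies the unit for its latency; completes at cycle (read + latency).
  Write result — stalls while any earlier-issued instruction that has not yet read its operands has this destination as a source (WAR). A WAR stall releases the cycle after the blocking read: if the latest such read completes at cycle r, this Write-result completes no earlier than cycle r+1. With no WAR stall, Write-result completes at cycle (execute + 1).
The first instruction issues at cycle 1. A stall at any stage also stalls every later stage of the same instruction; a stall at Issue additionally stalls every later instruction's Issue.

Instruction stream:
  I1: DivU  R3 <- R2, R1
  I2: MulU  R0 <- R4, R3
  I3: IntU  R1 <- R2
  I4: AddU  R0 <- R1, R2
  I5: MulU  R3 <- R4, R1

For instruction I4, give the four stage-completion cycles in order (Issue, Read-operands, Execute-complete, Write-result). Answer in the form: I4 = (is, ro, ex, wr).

cycle 1: I1 issues→DivU
cycle 2: I1 reads; I2 issues→MulU
cycle 3: I3 issues→IntU
cycle 4: I3 reads
cycle 5: I3 exec-done
cycle 6: I3 writes R1
cycle 9: I1 exec-done
cycle 10: I1 writes R3
cycle 11: I2 reads
cycle 14: I2 exec-done
cycle 15: I2 writes R0
cycle 16: I4 issues→AddU
cycle 17: I4 reads; I5 issues→MulU
cycle 18: I5 reads
cycle 19: I4 exec-done
cycle 20: I4 writes R0
cycle 21: I5 exec-done
cycle 22: I5 writes R3

I4 = (16, 17, 19, 20)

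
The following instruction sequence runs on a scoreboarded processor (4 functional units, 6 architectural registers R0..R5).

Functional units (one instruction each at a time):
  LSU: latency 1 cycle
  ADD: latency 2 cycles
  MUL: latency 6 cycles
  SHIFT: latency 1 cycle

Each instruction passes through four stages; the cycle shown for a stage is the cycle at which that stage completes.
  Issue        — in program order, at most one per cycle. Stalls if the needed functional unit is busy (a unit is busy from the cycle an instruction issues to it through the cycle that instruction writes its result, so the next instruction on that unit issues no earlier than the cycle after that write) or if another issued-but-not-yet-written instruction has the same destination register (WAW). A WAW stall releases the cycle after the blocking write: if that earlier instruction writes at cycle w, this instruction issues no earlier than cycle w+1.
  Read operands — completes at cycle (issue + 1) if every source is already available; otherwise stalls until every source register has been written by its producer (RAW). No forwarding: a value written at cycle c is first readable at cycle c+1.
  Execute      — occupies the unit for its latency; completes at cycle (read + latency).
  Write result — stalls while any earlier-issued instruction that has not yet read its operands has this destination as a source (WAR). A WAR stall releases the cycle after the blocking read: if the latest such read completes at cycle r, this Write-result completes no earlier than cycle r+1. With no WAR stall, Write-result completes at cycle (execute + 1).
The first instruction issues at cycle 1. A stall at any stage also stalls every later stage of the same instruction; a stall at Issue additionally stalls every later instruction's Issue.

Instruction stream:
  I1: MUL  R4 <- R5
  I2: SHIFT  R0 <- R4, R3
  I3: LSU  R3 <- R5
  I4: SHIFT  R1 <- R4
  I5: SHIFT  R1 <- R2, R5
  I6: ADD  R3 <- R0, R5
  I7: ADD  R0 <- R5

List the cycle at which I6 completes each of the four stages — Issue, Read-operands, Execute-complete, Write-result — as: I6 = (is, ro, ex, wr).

  I1 | 1 | 2 | 8 | 9
  I2 | 2 | 10 | 11 | 12   RAW R4: wait I1 write@9
  I3 | 3 | 4 | 5 | 11   WAR R3: wait I2 read@10
  I4 | 13 | 14 | 15 | 16   struct: SHIFT busy until I2 writes@12
  I5 | 17 | 18 | 19 | 20   struct: SHIFT busy until I4 writes@16
  I6 | 18 | 19 | 21 | 22
  I7 | 23 | 24 | 26 | 27   struct: ADD busy until I6 writes@22

I6 = (18, 19, 21, 22)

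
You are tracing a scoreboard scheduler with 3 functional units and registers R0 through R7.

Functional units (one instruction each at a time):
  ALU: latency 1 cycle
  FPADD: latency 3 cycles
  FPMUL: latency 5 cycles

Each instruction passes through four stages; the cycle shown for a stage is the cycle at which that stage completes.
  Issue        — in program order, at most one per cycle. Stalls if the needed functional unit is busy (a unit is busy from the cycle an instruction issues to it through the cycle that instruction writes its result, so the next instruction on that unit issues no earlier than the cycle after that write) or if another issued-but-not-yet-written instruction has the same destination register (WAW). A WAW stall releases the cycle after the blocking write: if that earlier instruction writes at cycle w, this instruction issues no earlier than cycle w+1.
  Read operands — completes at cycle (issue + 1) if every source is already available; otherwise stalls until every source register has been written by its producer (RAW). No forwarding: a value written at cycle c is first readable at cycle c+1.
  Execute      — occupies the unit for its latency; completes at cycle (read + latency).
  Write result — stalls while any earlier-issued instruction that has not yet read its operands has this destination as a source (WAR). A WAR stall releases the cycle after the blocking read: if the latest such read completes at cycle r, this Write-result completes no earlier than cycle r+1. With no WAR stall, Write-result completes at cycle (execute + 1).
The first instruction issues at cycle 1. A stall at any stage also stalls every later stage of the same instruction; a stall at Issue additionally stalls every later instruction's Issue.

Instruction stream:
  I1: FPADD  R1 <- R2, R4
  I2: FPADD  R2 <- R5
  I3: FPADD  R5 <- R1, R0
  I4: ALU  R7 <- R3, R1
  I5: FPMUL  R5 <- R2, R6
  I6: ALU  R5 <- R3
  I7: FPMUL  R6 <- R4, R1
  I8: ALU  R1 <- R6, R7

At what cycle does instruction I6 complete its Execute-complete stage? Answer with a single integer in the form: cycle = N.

I1: IS=1 RO=2 EX=5 WR=6
I2: IS=7 RO=8 EX=11 WR=12  [struct: FPADD busy until I1 writes@6]
I3: IS=13 RO=14 EX=17 WR=18  [struct: FPADD busy until I2 writes@12]
I4: IS=14 RO=15 EX=16 WR=17
I5: IS=19 RO=20 EX=25 WR=26  [WAW R5: wait I3 write@18]
I6: IS=27 RO=28 EX=29 WR=30  [WAW R5: wait I5 write@26]
I7: IS=28 RO=29 EX=34 WR=35
I8: IS=31 RO=36 EX=37 WR=38  [struct: ALU busy until I6 writes@30; RAW R6: wait I7 write@35]

cycle = 29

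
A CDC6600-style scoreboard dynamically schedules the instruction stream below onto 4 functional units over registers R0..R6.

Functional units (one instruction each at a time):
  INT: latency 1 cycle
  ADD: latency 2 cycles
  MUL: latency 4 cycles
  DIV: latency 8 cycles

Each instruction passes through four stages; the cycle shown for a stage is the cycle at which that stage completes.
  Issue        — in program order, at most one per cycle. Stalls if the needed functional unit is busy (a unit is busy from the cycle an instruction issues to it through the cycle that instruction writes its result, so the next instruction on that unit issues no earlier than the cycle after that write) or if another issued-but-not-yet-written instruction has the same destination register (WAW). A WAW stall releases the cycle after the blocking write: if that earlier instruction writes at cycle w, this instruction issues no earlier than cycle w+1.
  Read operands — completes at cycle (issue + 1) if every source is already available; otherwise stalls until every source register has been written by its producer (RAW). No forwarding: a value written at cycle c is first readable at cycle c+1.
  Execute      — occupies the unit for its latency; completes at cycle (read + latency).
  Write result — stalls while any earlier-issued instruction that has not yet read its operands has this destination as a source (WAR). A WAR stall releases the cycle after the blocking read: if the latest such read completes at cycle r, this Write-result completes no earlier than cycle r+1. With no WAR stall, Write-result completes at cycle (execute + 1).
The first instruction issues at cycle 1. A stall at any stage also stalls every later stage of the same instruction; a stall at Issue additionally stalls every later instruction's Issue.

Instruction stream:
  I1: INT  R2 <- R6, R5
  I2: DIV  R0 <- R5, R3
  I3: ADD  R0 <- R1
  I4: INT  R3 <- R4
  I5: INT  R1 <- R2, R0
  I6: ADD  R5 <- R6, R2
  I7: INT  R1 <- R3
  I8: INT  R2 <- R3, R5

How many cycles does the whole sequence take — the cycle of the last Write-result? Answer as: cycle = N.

I1 -> (1, 2, 3, 4)
I2 -> (2, 3, 11, 12)
I3 -> (13, 14, 16, 17)  // WAW R0: wait I2 write@12
I4 -> (14, 15, 16, 17)
I5 -> (18, 19, 20, 21)  // struct: INT busy until I4 writes@17
I6 -> (19, 20, 22, 23)
I7 -> (22, 23, 24, 25)  // struct: INT busy until I5 writes@21
I8 -> (26, 27, 28, 29)  // struct: INT busy until I7 writes@25

cycle = 29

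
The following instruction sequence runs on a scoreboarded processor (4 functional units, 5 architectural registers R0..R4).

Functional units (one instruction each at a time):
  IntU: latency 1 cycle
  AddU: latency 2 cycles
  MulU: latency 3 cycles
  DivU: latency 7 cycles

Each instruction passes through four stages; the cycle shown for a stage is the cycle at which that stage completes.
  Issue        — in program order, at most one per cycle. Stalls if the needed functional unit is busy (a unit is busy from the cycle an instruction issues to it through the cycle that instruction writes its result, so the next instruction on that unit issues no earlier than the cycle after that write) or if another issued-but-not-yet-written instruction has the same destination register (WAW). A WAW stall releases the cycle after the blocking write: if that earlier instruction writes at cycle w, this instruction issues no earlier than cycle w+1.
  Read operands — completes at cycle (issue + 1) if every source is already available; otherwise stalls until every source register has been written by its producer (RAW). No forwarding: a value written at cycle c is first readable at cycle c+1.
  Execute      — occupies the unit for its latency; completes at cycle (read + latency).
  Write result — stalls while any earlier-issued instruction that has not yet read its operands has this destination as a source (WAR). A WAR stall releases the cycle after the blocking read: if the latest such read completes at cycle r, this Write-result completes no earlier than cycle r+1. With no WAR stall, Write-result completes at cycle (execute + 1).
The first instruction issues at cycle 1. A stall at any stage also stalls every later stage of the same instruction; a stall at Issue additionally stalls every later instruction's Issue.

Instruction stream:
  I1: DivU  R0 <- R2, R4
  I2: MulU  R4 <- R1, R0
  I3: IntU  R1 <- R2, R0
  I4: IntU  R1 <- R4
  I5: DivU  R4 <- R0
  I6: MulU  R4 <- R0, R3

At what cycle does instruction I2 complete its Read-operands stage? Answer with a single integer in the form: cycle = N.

t=1  I1 dispatched to DivU
t=2  I1 operands ready, I2 dispatched to MulU
t=3  I3 dispatched to IntU
t=9  I1 complete
t=10  R0←I1
t=11  I2 operands ready, I3 operands ready
t=12  I3 complete
t=13  R1←I3
t=14  I2 complete, I4 dispatched to IntU
t=15  R4←I2
t=16  I4 operands ready, I5 dispatched to DivU
t=17  I4 complete, I5 operands ready
t=18  R1←I4
t=24  I5 complete
t=25  R4←I5
t=26  I6 dispatched to MulU
t=27  I6 operands ready
t=30  I6 complete
t=31  R4←I6

cycle = 11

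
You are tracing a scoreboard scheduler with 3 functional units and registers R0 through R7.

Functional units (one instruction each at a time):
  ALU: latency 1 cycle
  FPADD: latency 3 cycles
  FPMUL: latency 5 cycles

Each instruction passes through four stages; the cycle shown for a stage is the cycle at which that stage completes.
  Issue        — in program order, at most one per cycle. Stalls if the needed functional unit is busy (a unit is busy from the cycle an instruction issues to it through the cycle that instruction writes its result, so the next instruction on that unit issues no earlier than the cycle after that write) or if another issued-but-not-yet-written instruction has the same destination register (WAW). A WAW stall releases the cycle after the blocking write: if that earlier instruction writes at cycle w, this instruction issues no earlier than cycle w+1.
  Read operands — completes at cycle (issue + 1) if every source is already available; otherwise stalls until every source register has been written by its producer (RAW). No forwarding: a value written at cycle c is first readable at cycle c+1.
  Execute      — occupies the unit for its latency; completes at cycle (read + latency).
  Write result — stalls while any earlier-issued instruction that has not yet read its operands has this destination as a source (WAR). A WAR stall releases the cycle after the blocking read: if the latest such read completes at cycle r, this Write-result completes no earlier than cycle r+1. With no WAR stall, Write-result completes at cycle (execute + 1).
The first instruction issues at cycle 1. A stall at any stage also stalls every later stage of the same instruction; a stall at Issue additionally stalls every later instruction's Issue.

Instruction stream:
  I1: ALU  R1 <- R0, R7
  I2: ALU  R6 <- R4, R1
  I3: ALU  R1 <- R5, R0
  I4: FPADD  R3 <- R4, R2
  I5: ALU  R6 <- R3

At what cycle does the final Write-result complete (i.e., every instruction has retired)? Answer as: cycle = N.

cycle = 18

I1: IS=1 RO=2 EX=3 WR=4
I2: IS=5 RO=6 EX=7 WR=8  [struct: ALU busy until I1 writes@4]
I3: IS=9 RO=10 EX=11 WR=12  [struct: ALU busy until I2 writes@8]
I4: IS=10 RO=11 EX=14 WR=15
I5: IS=13 RO=16 EX=17 WR=18  [struct: ALU busy until I3 writes@12; RAW R3: wait I4 write@15]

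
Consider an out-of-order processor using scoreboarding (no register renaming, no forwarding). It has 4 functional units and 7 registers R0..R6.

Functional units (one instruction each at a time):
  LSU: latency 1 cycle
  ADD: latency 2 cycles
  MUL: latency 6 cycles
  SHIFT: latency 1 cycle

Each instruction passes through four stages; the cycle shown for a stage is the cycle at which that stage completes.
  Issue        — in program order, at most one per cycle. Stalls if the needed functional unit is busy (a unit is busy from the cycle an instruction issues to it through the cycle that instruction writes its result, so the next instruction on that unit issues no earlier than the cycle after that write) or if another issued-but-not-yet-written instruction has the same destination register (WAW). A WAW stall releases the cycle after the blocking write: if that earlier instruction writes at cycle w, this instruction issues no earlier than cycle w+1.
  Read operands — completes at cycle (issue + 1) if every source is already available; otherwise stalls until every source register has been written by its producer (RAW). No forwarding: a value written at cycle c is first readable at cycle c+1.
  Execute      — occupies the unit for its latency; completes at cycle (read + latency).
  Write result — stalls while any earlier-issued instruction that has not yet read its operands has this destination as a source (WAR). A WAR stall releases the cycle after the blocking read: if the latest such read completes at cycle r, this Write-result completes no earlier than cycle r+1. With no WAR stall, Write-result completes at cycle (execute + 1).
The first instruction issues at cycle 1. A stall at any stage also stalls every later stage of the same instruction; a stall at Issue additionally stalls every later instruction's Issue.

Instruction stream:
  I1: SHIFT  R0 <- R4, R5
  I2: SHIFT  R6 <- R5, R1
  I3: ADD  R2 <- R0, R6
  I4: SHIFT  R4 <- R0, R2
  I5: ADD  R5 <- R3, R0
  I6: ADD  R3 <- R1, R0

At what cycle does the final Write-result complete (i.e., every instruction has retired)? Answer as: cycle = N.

cycle = 22

[I1] 1/2/3/4
[I2] 5/6/7/8  (struct: SHIFT busy until I1 writes@4)
[I3] 6/9/11/12  (RAW R6: wait I2 write@8)
[I4] 9/13/14/15  (struct: SHIFT busy until I2 writes@8; RAW R2: wait I3 write@12)
[I5] 13/14/16/17  (struct: ADD busy until I3 writes@12)
[I6] 18/19/21/22  (struct: ADD busy until I5 writes@17)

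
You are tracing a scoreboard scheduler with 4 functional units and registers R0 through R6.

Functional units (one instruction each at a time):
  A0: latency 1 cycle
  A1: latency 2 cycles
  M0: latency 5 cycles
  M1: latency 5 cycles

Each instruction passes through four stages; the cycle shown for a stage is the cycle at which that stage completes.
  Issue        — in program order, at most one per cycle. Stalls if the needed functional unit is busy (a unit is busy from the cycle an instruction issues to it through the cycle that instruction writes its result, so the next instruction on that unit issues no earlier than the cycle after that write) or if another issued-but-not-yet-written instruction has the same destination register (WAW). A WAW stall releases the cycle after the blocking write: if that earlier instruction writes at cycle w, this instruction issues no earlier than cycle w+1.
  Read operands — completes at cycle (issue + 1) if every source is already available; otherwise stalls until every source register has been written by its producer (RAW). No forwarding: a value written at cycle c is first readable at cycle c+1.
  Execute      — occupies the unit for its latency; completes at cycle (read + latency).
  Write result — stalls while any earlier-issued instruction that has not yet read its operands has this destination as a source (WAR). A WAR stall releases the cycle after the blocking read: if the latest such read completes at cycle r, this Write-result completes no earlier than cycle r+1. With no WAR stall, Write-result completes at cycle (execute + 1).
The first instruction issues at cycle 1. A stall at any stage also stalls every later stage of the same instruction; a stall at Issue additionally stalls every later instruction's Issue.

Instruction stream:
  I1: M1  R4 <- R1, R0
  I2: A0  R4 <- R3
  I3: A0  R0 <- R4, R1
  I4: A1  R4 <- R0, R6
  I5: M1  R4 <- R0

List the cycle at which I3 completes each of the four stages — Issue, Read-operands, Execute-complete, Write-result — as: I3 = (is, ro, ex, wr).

t=1  I1 dispatched to M1
t=2  I1 operands ready
t=7  I1 complete
t=8  R4←I1
t=9  I2 dispatched to A0
t=10  I2 operands ready
t=11  I2 complete
t=12  R4←I2
t=13  I3 dispatched to A0
t=14  I3 operands ready · I4 dispatched to A1
t=15  I3 complete
t=16  R0←I3
t=17  I4 operands ready
t=19  I4 complete
t=20  R4←I4
t=21  I5 dispatched to M1
t=22  I5 operands ready
t=27  I5 complete
t=28  R4←I5

I3 = (13, 14, 15, 16)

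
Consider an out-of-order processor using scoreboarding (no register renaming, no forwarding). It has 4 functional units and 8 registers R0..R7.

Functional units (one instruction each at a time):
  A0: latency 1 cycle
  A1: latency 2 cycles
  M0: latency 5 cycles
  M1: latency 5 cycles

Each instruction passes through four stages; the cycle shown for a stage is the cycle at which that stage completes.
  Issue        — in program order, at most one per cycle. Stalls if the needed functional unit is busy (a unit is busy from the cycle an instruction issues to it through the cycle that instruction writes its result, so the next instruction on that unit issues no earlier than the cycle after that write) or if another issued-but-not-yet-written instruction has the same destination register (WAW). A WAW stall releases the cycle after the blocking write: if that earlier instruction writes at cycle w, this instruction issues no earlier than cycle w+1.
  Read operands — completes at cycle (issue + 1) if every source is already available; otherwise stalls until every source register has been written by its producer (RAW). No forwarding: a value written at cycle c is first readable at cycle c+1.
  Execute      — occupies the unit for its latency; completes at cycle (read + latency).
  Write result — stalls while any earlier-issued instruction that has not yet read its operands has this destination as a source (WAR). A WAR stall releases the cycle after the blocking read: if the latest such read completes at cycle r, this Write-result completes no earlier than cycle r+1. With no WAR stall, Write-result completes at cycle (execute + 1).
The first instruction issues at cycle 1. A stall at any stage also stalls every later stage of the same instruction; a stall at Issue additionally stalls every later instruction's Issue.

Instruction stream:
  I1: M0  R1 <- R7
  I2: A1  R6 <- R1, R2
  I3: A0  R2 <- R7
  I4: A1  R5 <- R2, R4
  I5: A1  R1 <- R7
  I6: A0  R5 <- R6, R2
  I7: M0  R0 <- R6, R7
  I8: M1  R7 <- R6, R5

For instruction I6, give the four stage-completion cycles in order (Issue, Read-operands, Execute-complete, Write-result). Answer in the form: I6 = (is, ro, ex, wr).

I1  is:1  ro:2  ex:7  wr:8
I2  is:2  ro:9  ex:11  wr:12  — RAW R1: wait I1 write@8
I3  is:3  ro:4  ex:5  wr:10  — WAR R2: wait I2 read@9
I4  is:13  ro:14  ex:16  wr:17  — struct: A1 busy until I2 writes@12
I5  is:18  ro:19  ex:21  wr:22  — struct: A1 busy until I4 writes@17
I6  is:19  ro:20  ex:21  wr:22
I7  is:20  ro:21  ex:26  wr:27
I8  is:21  ro:23  ex:28  wr:29  — RAW R5: wait I6 write@22

I6 = (19, 20, 21, 22)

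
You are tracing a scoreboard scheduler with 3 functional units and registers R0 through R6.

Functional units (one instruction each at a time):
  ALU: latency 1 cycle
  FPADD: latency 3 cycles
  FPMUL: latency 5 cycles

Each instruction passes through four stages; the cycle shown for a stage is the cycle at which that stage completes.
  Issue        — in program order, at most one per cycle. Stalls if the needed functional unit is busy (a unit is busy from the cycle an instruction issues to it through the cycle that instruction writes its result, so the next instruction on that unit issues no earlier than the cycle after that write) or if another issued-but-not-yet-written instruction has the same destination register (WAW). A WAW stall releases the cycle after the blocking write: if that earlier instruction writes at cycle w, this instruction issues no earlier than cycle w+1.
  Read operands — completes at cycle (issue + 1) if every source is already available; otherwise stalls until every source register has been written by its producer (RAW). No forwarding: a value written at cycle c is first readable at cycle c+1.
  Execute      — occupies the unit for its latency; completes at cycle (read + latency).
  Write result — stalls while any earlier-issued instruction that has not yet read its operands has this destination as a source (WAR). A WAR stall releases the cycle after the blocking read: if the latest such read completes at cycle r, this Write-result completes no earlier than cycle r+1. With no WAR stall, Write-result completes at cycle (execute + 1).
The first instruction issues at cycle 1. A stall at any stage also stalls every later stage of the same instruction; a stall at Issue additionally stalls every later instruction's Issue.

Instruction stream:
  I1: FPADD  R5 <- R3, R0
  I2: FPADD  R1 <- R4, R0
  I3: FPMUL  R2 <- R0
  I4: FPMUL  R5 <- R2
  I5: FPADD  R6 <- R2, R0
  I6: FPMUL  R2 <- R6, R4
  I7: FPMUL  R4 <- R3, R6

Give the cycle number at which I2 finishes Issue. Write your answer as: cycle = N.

[I1] 1/2/5/6
[I2] 7/8/11/12  (struct: FPADD busy until I1 writes@6)
[I3] 8/9/14/15
[I4] 16/17/22/23  (struct: FPMUL busy until I3 writes@15)
[I5] 17/18/21/22
[I6] 24/25/30/31  (struct: FPMUL busy until I4 writes@23)
[I7] 32/33/38/39  (struct: FPMUL busy until I6 writes@31)

cycle = 7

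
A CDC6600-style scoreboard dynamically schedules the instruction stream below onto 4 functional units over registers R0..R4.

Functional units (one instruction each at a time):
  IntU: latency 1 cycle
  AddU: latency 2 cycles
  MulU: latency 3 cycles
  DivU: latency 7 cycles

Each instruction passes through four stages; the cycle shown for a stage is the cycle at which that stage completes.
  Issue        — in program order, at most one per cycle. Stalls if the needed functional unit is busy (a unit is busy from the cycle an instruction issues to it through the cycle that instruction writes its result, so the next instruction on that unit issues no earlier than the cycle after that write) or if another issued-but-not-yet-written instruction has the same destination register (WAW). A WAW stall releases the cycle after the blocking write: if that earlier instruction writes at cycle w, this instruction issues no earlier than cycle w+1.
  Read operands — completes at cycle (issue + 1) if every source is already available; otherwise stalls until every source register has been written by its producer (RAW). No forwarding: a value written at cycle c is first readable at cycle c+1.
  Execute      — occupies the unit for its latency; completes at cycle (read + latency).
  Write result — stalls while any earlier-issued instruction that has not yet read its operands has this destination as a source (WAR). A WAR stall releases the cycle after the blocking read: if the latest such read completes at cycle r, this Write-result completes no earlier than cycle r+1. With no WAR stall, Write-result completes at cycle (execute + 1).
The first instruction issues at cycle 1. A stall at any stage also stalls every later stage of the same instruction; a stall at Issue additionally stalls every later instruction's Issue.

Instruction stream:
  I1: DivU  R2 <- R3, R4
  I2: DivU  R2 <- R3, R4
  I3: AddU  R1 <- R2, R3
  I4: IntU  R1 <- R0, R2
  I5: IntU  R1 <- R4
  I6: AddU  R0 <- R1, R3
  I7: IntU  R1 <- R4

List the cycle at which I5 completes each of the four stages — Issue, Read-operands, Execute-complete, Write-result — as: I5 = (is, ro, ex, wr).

I5 = (29, 30, 31, 32)

[I1] 1/2/9/10
[I2] 11/12/19/20  (struct: DivU busy until I1 writes@10)
[I3] 12/21/23/24  (RAW R2: wait I2 write@20)
[I4] 25/26/27/28  (WAW R1: wait I3 write@24)
[I5] 29/30/31/32  (struct: IntU busy until I4 writes@28)
[I6] 30/33/35/36  (RAW R1: wait I5 write@32)
[I7] 33/34/35/36  (struct: IntU busy until I5 writes@32)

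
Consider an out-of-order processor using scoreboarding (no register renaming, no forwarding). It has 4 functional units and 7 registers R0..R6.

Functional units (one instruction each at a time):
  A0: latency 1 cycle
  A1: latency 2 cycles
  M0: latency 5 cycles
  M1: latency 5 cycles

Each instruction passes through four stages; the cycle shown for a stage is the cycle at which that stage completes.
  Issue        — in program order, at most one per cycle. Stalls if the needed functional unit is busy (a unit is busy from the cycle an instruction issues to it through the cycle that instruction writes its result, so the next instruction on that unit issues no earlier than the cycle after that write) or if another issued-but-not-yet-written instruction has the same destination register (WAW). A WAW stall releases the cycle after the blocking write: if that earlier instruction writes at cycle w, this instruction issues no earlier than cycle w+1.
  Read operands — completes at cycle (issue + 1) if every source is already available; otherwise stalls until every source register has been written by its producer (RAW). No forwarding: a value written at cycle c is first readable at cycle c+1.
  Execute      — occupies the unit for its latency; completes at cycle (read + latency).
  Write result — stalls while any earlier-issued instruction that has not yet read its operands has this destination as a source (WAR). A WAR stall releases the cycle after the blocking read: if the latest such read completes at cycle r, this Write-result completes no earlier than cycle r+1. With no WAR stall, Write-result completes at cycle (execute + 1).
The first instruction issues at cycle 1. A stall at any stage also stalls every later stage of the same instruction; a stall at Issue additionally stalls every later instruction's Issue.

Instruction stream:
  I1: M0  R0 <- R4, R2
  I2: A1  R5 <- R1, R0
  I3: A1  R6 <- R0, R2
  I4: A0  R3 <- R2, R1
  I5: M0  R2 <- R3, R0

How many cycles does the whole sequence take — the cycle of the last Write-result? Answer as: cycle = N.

cycle = 24

cycle 1: issue I1 (M0)
cycle 2: I1 read-ops, issue I2 (A1)
cycle 7: I1 finished on M0
cycle 8: I1→R0
cycle 9: I2 read-ops
cycle 11: I2 finished on A1
cycle 12: I2→R5
cycle 13: issue I3 (A1)
cycle 14: I3 read-ops, issue I4 (A0)
cycle 15: I4 read-ops, issue I5 (M0)
cycle 16: I3 finished on A1, I4 finished on A0
cycle 17: I3→R6, I4→R3
cycle 18: I5 read-ops
cycle 23: I5 finished on M0
cycle 24: I5→R2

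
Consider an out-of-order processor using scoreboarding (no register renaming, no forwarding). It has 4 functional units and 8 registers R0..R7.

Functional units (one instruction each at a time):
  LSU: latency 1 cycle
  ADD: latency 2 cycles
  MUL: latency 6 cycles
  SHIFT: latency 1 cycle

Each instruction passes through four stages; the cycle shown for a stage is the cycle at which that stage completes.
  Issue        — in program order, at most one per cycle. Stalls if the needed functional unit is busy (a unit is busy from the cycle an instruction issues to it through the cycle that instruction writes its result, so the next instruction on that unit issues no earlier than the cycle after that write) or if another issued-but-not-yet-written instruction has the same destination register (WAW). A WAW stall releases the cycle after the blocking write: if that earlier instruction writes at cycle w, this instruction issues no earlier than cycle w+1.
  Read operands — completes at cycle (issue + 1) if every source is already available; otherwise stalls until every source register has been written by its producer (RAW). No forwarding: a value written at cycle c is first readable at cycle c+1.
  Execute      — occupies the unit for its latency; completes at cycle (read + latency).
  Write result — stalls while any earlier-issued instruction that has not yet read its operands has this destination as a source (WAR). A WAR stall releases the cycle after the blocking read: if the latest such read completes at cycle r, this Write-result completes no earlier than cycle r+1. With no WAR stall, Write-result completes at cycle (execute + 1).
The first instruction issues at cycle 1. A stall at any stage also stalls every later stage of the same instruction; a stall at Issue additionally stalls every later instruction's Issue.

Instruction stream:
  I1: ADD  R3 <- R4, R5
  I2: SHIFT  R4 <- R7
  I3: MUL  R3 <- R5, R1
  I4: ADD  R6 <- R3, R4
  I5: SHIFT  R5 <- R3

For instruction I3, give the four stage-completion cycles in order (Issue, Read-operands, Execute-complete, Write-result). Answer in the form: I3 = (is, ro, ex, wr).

I3 = (6, 7, 13, 14)

cycle 1: I1 issues→ADD
cycle 2: I1 reads | I2 issues→SHIFT
cycle 3: I2 reads
cycle 4: I1 exec-done | I2 exec-done
cycle 5: I1 writes R3 | I2 writes R4
cycle 6: I3 issues→MUL
cycle 7: I3 reads | I4 issues→ADD
cycle 8: I5 issues→SHIFT
cycle 13: I3 exec-done
cycle 14: I3 writes R3
cycle 15: I4 reads | I5 reads
cycle 16: I5 exec-done
cycle 17: I4 exec-done | I5 writes R5
cycle 18: I4 writes R6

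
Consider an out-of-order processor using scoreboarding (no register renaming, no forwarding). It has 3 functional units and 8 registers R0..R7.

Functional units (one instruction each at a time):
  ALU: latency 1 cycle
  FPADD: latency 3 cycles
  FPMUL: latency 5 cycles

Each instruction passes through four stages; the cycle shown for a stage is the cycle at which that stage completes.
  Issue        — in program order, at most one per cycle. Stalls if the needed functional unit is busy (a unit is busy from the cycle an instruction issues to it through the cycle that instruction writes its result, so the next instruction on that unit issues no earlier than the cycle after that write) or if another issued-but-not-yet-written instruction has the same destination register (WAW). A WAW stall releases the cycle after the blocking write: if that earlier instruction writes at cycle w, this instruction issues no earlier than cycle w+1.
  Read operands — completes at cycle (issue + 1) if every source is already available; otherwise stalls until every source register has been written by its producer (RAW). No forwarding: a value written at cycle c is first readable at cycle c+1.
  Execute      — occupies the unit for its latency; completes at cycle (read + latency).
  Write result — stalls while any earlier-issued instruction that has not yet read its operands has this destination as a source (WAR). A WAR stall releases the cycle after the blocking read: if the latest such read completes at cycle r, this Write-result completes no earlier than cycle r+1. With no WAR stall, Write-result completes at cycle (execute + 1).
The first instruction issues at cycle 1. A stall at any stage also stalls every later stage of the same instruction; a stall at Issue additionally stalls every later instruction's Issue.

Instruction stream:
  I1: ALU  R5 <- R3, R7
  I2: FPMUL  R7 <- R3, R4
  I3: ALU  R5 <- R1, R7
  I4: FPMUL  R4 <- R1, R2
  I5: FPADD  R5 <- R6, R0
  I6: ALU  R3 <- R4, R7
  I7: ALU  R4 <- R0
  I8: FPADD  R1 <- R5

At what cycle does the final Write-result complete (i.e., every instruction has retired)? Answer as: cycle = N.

1) issue 1, read 2, done 3, write 4
2) issue 2, read 3, done 8, write 9
3) issue 5, read 10, done 11, write 12  <struct: ALU busy until I1 writes@4 / RAW R7: wait I2 write@9>
4) issue 10, read 11, done 16, write 17  <struct: FPMUL busy until I2 writes@9>
5) issue 13, read 14, done 17, write 18  <WAW R5: wait I3 write@12>
6) issue 14, read 18, done 19, write 20  <RAW R4: wait I4 write@17>
7) issue 21, read 22, done 23, write 24  <struct: ALU busy until I6 writes@20>
8) issue 22, read 23, done 26, write 27

cycle = 27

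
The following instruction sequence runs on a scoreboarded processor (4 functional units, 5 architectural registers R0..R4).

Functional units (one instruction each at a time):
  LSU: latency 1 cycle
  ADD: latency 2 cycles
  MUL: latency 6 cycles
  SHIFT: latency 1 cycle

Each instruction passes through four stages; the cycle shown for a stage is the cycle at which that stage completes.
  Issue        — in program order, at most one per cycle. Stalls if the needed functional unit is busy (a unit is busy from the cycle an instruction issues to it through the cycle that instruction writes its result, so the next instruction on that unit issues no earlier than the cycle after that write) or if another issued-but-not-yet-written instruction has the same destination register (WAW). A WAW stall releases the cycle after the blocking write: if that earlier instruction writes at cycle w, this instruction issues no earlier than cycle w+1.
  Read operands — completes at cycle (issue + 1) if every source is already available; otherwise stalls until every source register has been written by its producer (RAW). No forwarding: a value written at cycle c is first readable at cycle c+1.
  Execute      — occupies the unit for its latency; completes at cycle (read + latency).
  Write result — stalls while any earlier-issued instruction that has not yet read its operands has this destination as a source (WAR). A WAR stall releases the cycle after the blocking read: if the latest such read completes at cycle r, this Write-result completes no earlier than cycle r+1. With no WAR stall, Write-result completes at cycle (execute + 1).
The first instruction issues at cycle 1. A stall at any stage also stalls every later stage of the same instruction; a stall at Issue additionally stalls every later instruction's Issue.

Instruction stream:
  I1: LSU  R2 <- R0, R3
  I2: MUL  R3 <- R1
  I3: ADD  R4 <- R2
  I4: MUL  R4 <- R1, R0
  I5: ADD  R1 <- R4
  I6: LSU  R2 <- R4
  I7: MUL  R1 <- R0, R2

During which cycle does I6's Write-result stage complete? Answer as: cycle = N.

cycle = 22

[I1] 1/2/3/4
[I2] 2/3/9/10
[I3] 3/5/7/8  (RAW R2: wait I1 write@4)
[I4] 11/12/18/19  (struct: MUL busy until I2 writes@10)
[I5] 12/20/22/23  (RAW R4: wait I4 write@19)
[I6] 13/20/21/22  (RAW R4: wait I4 write@19)
[I7] 24/25/31/32  (WAW R1: wait I5 write@23)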